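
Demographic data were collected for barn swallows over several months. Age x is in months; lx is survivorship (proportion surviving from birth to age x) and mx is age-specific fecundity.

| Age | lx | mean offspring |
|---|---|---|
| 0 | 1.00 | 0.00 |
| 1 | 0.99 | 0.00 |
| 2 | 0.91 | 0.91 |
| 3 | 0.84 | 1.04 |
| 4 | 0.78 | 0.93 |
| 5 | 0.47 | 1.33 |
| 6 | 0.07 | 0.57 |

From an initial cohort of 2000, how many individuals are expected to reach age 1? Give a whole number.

Expected survivors = N0 · l_1 = 2000 × 0.99 = 1980 → 1980

1980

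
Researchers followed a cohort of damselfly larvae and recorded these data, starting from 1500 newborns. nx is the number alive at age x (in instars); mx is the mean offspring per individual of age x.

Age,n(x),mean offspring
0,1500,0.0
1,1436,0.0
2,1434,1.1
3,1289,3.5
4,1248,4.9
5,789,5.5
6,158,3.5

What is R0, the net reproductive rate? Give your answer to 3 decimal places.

lx = nx/n0 = nx/1500: 1, 0.95733…, 0.956, 0.85933…, 0.832, 0.526, 0.10533…
lx·mx by age: 0, 0, 1.0516, 3.007667…, 4.0768, 2.893, 0.368667…
R0 = Σ lx·mx = 11.397733… → 11.398

11.398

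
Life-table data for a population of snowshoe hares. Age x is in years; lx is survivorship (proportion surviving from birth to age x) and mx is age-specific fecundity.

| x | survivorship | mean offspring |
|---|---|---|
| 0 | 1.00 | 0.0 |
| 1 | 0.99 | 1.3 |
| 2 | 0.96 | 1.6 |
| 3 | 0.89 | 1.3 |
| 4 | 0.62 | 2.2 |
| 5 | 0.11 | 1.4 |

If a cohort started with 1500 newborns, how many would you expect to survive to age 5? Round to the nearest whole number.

165

Expected survivors = N0 · l_5 = 1500 × 0.11 = 165 → 165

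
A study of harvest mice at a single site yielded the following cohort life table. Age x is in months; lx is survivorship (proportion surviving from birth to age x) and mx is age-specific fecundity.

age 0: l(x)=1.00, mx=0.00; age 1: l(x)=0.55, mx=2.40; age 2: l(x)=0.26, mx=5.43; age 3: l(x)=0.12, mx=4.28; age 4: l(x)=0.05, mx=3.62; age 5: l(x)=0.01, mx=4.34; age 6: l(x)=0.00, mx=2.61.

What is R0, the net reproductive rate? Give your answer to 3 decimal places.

lx·mx by age: 0, 1.32, 1.4118, 0.5136, 0.181, 0.0434, 0
R0 = Σ lx·mx = 3.4698 → 3.470

3.470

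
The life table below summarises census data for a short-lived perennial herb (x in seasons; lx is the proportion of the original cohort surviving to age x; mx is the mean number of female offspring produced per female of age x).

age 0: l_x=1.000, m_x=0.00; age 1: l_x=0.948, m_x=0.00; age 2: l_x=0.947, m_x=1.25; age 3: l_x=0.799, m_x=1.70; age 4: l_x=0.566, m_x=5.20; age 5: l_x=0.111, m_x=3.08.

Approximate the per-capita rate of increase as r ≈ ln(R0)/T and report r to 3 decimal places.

R0 = Σ lx·mx = 0 + 0 + 1.18375 + 1.3583 + 2.9432 + 0.34188 = 5.82713
Σ x·lx·mx = 19.9246; T = 19.9246/5.82713 = 3.41928…
r ≈ ln(R0)/T = ln(5.82713)/3.41928… = 0.51547… → 0.515

0.515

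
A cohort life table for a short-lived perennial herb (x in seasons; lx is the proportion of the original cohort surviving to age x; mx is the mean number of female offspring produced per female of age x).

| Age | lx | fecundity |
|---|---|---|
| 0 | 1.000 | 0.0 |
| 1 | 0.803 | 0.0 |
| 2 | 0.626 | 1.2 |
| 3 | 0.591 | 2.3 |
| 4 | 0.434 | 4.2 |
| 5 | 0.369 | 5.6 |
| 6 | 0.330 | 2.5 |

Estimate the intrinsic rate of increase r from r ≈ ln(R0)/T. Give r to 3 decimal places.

0.466

R0 = Σ lx·mx = 0 + 0 + 0.7512 + 1.3593 + 1.8228 + 2.0664 + 0.825 = 6.8247
Σ x·lx·mx = 28.1535; T = 28.1535/6.8247 = 4.12524…
r ≈ ln(R0)/T = ln(6.8247)/4.12524… = 0.46556… → 0.466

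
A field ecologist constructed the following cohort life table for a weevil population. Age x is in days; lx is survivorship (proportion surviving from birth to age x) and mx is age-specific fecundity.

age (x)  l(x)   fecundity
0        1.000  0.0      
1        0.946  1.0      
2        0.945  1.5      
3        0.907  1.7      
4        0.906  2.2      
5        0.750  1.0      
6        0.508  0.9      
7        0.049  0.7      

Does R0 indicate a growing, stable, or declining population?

R0 = Σ lx·mx = 0 + 0.946 + 1.4175 + 1.5419 + 1.9932 + 0.75 + 0.4572 + 0.0343 = 7.1401
R0 > 1, so the population is growing.

growing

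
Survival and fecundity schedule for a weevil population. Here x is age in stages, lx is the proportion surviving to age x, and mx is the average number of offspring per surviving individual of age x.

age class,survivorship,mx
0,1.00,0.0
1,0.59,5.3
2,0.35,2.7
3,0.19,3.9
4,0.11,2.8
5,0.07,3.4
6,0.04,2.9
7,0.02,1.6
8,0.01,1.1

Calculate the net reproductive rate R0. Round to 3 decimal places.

5.518

lx·mx by age: 0, 3.127, 0.945, 0.741, 0.308, 0.238, 0.116, 0.032, 0.011
R0 = Σ lx·mx = 5.518 → 5.518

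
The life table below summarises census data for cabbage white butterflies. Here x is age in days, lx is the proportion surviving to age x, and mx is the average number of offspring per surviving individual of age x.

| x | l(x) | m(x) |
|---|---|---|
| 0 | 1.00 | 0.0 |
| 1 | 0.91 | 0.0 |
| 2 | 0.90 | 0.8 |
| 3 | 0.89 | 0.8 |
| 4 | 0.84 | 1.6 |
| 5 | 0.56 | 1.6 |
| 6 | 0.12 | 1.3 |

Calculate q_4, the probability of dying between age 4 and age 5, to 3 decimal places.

q_4 = (l_4 − l_5) / l_4 = (0.84 − 0.56) / 0.84
     = 0.28 / 0.84 = 0.333333… → 0.333

0.333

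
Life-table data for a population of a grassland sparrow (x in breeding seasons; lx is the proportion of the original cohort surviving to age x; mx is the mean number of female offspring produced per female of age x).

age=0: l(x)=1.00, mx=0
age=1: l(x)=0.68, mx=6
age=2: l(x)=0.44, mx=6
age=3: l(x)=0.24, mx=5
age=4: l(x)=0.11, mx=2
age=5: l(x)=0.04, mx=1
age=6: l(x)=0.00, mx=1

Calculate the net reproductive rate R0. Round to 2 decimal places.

lx·mx by age: 0, 4.08, 2.64, 1.2, 0.22, 0.04, 0
R0 = Σ lx·mx = 8.18 → 8.18

8.18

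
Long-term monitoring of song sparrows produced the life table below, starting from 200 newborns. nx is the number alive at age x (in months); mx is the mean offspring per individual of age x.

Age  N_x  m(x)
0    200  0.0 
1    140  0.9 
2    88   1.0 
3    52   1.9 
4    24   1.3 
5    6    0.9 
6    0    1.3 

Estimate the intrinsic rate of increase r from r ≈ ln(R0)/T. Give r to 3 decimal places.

0.260

lx = nx/n0 = nx/200: 1, 0.7, 0.44, 0.26, 0.12, 0.03, 0
R0 = Σ lx·mx = 0 + 0.63 + 0.44 + 0.494 + 0.156 + 0.027 + 0 = 1.747
Σ x·lx·mx = 3.751; T = 3.751/1.747 = 2.14711…
r ≈ ln(R0)/T = ln(1.747)/2.14711… = 0.25984… → 0.260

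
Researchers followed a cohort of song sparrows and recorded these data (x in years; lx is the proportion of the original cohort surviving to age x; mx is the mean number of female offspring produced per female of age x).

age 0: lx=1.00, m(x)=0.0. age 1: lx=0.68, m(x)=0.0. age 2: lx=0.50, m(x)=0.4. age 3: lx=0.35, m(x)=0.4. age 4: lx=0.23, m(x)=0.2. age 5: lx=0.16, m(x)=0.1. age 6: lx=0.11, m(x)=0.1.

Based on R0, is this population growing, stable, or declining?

R0 = Σ lx·mx = 0 + 0 + 0.2 + 0.14 + 0.046 + 0.016 + 0.011 = 0.413
R0 < 1, so the population is declining.

declining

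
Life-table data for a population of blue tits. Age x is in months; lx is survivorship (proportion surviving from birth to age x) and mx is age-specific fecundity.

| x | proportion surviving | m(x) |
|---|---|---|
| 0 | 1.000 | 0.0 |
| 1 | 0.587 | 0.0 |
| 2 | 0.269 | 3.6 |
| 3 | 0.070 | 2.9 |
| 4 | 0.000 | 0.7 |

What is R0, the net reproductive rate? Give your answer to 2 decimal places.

lx·mx by age: 0, 0, 0.9684, 0.203, 0
R0 = Σ lx·mx = 1.1714 → 1.17

1.17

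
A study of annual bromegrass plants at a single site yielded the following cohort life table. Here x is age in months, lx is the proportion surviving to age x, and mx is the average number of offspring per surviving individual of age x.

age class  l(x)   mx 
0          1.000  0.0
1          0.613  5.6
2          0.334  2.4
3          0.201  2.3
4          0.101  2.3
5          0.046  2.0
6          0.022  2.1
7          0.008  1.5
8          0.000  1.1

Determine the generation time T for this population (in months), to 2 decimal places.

1.61

lx·mx: 0, 3.4328, 0.8016, 0.4623, 0.2323, 0.092, 0.0462, 0.012, 0 → R0 = 5.0792
x·lx·mx: 0, 3.4328, 1.6032, 1.3869, 0.9292, 0.46, 0.2772, 0.084, 0 → Σ = 8.1733
T = 8.1733 / 5.0792 = 1.609171… → 1.61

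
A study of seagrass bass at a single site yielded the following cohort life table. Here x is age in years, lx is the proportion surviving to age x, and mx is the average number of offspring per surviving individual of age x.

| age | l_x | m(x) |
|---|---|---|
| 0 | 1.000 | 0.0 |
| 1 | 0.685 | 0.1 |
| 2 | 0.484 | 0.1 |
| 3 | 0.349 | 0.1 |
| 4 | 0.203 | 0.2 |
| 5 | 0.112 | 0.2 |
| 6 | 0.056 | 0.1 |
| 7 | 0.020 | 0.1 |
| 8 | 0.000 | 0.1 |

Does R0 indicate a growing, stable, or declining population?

R0 = Σ lx·mx = 0 + 0.0685 + 0.0484 + 0.0349 + 0.0406 + 0.0224 + 0.0056 + 0.002 + 0 = 0.2224
R0 < 1, so the population is declining.

declining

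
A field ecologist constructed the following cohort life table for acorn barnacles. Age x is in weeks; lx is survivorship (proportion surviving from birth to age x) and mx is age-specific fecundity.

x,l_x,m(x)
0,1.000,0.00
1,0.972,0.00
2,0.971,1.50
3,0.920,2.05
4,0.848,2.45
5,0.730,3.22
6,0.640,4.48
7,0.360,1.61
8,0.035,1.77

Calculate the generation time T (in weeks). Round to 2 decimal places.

4.47

lx·mx: 0, 0, 1.4565, 1.886, 2.0776, 2.3506, 2.8672, 0.5796, 0.06195 → R0 = 11.27945
x·lx·mx: 0, 0, 2.913, 5.658, 8.3104, 11.753, 17.2032, 4.0572, 0.4956 → Σ = 50.3904
T = 50.3904 / 11.27945 = 4.467452… → 4.47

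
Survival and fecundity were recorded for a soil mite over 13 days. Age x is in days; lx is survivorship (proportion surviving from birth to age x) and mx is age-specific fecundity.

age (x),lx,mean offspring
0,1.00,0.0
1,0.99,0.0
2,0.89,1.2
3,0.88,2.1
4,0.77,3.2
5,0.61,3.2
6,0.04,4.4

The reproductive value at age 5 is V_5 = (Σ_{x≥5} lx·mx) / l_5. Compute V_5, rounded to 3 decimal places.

3.489

lx·mx for x ≥ 5: 1.952, 0.176 → sum = 2.128
V_5 = 2.128 / l_5 = 2.128 / 0.61 = 3.488525… → 3.489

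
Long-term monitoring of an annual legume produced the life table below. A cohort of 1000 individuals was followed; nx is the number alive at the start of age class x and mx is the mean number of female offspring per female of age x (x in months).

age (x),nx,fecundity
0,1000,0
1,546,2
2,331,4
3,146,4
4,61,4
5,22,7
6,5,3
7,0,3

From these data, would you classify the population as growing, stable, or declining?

growing

lx = nx/n0 = nx/1000: 1, 0.546, 0.331, 0.146, 0.061, 0.022, 0.005, 0
R0 = Σ lx·mx = 0 + 1.092 + 1.324 + 0.584 + 0.244 + 0.154 + 0.015 + 0 = 3.413
R0 > 1, so the population is growing.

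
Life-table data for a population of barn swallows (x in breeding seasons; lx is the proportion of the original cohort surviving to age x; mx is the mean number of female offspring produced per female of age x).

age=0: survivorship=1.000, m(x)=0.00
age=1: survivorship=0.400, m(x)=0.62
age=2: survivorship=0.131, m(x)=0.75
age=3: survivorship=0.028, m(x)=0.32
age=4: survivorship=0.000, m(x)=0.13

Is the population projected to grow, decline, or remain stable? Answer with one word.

R0 = Σ lx·mx = 0 + 0.248 + 0.09825 + 0.00896 + 0 = 0.35521
R0 < 1, so the population is declining.

declining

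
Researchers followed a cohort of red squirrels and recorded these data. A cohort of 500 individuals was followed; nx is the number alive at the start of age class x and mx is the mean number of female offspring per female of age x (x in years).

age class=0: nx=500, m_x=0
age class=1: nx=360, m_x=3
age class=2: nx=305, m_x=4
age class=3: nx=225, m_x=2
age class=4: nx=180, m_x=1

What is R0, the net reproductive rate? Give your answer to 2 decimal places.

5.86

lx = nx/n0 = nx/500: 1, 0.72, 0.61, 0.45, 0.36
lx·mx by age: 0, 2.16, 2.44, 0.9, 0.36
R0 = Σ lx·mx = 5.86 → 5.86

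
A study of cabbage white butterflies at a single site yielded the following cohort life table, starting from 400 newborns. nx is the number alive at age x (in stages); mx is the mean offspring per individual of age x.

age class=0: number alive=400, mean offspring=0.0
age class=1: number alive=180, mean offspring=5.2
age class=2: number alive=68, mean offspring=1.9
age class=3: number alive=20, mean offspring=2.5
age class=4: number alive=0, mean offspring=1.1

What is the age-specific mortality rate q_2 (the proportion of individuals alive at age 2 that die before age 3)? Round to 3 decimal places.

lx = nx/n0 = nx/400: 1, 0.45, 0.17, 0.05, 0
q_2 = (l_2 − l_3) / l_2 = (0.17 − 0.05) / 0.17
     = 0.12 / 0.17 = 0.705882… → 0.706

0.706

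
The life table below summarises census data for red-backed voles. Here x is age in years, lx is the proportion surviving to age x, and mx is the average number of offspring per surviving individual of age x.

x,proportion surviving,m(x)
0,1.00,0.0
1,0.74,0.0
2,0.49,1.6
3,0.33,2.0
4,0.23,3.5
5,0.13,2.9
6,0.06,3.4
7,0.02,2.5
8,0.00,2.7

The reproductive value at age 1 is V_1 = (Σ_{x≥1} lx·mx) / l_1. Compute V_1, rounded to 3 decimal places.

3.892

lx·mx for x ≥ 1: 0, 0.784, 0.66, 0.805, 0.377, 0.204, 0.05, 0 → sum = 2.88
V_1 = 2.88 / l_1 = 2.88 / 0.74 = 3.891892… → 3.892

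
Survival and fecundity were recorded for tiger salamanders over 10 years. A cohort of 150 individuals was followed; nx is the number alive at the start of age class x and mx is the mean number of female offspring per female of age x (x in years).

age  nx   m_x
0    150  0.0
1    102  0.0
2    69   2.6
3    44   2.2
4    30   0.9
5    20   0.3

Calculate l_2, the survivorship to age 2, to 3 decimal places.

l_2 = n_2/n_0 = 69/150 = 0.46 → 0.460

0.460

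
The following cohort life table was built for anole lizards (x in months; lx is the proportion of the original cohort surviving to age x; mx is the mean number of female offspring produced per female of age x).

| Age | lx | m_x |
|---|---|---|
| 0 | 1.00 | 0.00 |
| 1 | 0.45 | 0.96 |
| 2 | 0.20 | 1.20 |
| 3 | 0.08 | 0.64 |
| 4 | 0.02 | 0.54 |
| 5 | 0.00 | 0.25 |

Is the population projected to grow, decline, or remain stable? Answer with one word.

R0 = Σ lx·mx = 0 + 0.432 + 0.24 + 0.0512 + 0.0108 + 0 = 0.734
R0 < 1, so the population is declining.

declining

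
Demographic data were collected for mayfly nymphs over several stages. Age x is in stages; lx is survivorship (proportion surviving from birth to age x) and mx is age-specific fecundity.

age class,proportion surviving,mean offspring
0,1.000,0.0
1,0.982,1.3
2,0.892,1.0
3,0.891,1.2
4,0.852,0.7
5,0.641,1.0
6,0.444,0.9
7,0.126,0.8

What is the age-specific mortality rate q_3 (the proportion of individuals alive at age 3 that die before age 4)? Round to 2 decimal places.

q_3 = (l_3 − l_4) / l_3 = (0.891 − 0.852) / 0.891
     = 0.039 / 0.891 = 0.043771… → 0.04

0.04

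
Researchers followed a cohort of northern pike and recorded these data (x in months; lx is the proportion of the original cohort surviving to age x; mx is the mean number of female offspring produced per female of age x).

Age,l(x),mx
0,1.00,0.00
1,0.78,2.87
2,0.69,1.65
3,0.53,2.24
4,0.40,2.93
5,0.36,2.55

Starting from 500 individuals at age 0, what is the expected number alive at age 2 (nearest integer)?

Expected survivors = N0 · l_2 = 500 × 0.69 = 345 → 345

345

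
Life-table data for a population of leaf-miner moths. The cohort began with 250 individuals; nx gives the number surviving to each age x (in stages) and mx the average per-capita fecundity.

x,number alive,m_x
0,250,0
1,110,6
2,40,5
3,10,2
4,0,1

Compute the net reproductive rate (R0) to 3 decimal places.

lx = nx/n0 = nx/250: 1, 0.44, 0.16, 0.04, 0
lx·mx by age: 0, 2.64, 0.8, 0.08, 0
R0 = Σ lx·mx = 3.52 → 3.520

3.520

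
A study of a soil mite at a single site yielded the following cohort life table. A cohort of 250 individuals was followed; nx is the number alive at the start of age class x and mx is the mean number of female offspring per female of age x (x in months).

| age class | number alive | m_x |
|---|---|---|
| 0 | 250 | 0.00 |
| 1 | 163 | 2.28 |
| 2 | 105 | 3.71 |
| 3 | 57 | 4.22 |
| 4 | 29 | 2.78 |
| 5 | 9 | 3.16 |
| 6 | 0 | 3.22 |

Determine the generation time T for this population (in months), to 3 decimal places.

2.104

lx = nx/n0 = nx/250: 1, 0.652, 0.42, 0.228, 0.116, 0.036, 0
lx·mx: 0, 1.48656, 1.5582, 0.96216, 0.32248, 0.11376, 0 → R0 = 4.44316
x·lx·mx: 0, 1.48656, 3.1164, 2.88648, 1.28992, 0.5688, 0 → Σ = 9.34816
T = 9.34816 / 4.44316 = 2.103944… → 2.104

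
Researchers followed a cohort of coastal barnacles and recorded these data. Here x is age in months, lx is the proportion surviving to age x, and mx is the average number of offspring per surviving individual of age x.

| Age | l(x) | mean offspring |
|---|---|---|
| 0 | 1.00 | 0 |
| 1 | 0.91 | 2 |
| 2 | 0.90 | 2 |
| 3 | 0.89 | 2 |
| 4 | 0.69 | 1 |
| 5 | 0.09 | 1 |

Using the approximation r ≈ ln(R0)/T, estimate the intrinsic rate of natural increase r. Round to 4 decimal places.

0.8057

R0 = Σ lx·mx = 0 + 1.82 + 1.8 + 1.78 + 0.69 + 0.09 = 6.18
Σ x·lx·mx = 13.97; T = 13.97/6.18 = 2.26052…
r ≈ ln(R0)/T = ln(6.18)/2.26052… = 0.805708… → 0.8057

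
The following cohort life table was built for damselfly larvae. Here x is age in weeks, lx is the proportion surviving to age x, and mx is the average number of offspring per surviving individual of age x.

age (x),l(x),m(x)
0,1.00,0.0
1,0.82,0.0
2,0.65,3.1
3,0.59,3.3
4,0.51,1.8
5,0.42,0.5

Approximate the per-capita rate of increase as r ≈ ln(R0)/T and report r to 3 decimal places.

0.568

R0 = Σ lx·mx = 0 + 0 + 2.015 + 1.947 + 0.918 + 0.21 = 5.09
Σ x·lx·mx = 14.593; T = 14.593/5.09 = 2.86699…
r ≈ ln(R0)/T = ln(5.09)/2.86699… = 0.56759… → 0.568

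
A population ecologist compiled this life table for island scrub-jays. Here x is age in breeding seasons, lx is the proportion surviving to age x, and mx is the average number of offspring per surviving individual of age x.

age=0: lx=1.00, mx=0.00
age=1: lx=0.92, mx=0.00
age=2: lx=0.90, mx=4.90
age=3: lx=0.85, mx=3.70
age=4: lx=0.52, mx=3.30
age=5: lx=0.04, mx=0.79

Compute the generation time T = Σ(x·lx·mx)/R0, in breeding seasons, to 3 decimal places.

2.717

lx·mx: 0, 0, 4.41, 3.145, 1.716, 0.0316 → R0 = 9.3026
x·lx·mx: 0, 0, 8.82, 9.435, 6.864, 0.158 → Σ = 25.277
T = 25.277 / 9.3026 = 2.717197… → 2.717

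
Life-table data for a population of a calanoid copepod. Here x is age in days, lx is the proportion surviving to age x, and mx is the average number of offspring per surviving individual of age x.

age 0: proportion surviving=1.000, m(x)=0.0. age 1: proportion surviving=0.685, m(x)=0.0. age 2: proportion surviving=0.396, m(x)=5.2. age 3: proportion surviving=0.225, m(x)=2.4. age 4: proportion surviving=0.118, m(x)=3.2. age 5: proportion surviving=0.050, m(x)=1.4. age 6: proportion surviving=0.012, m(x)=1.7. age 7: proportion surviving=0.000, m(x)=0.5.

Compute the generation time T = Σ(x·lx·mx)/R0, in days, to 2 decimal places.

lx·mx: 0, 0, 2.0592, 0.54, 0.3776, 0.07, 0.0204, 0 → R0 = 3.0672
x·lx·mx: 0, 0, 4.1184, 1.62, 1.5104, 0.35, 0.1224, 0 → Σ = 7.7212
T = 7.7212 / 3.0672 = 2.517345… → 2.52

2.52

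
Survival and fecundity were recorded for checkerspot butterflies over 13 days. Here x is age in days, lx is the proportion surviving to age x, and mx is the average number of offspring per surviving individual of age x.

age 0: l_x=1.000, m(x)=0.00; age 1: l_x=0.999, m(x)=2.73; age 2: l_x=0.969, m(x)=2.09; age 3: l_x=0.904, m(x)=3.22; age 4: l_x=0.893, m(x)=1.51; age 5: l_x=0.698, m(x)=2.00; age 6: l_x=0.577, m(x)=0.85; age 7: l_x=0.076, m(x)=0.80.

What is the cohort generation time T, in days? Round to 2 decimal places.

lx·mx: 0, 2.72727, 2.02521, 2.91088, 1.34843, 1.396, 0.49045, 0.0608 → R0 = 10.95904
x·lx·mx: 0, 2.72727, 4.05042, 8.73264, 5.39372, 6.98, 2.9427, 0.4256 → Σ = 31.25235
T = 31.25235 / 10.95904 = 2.851742… → 2.85

2.85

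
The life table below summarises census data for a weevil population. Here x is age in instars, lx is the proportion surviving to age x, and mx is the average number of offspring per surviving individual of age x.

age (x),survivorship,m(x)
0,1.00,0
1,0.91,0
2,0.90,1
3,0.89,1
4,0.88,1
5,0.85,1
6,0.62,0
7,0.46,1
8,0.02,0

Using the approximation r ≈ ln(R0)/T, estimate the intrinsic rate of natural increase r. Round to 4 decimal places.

R0 = Σ lx·mx = 0 + 0 + 0.9 + 0.89 + 0.88 + 0.85 + 0 + 0.46 + 0 = 3.98
Σ x·lx·mx = 15.46; T = 15.46/3.98 = 3.88442…
r ≈ ln(R0)/T = ln(3.98)/3.88442… = 0.355595… → 0.3556

0.3556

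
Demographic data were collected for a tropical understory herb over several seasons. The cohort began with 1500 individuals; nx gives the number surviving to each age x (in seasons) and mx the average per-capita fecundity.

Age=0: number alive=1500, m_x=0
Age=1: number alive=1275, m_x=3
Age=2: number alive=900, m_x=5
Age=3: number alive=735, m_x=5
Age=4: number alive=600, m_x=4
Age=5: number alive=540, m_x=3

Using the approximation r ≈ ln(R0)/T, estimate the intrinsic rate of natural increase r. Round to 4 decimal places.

0.9131

lx = nx/n0 = nx/1500: 1, 0.85, 0.6, 0.49, 0.4, 0.36
R0 = Σ lx·mx = 0 + 2.55 + 3 + 2.45 + 1.6 + 1.08 = 10.68
Σ x·lx·mx = 27.7; T = 27.7/10.68 = 2.59363…
r ≈ ln(R0)/T = ln(10.68)/2.59363… = 0.913149… → 0.9131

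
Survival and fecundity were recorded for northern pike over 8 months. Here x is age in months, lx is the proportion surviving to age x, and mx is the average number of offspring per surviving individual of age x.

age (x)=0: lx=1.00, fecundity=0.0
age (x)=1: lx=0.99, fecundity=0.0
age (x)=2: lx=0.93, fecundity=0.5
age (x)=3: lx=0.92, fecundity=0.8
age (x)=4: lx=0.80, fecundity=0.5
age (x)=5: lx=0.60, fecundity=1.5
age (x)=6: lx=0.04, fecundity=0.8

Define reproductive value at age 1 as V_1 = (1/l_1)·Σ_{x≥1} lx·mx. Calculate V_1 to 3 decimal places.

2.559

lx·mx for x ≥ 1: 0, 0.465, 0.736, 0.4, 0.9, 0.032 → sum = 2.533
V_1 = 2.533 / l_1 = 2.533 / 0.99 = 2.558586… → 2.559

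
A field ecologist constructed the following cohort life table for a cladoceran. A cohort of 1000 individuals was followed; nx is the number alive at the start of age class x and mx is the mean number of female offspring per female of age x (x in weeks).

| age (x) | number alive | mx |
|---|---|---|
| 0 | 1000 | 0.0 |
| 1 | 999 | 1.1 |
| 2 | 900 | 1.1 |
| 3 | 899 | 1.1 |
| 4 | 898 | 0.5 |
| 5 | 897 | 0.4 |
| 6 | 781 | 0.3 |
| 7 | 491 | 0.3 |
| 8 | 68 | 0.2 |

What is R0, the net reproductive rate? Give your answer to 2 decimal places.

4.28

lx = nx/n0 = nx/1000: 1, 0.999, 0.9, 0.899, 0.898, 0.897, 0.781, 0.491, 0.068
lx·mx by age: 0, 1.0989, 0.99, 0.9889, 0.449, 0.3588, 0.2343, 0.1473, 0.0136
R0 = Σ lx·mx = 4.2808 → 4.28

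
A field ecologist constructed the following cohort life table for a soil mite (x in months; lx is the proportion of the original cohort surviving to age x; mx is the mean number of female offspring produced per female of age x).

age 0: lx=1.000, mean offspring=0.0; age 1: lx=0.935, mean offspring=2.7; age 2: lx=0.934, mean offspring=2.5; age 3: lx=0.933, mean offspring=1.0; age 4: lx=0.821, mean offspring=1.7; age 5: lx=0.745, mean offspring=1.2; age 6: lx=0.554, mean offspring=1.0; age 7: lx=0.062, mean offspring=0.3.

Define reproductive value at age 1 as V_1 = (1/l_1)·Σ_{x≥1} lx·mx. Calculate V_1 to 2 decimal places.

lx·mx for x ≥ 1: 2.5245, 2.335, 0.933, 1.3957, 0.894, 0.554, 0.0186 → sum = 8.6548
V_1 = 8.6548 / l_1 = 8.6548 / 0.935 = 9.256471… → 9.26

9.26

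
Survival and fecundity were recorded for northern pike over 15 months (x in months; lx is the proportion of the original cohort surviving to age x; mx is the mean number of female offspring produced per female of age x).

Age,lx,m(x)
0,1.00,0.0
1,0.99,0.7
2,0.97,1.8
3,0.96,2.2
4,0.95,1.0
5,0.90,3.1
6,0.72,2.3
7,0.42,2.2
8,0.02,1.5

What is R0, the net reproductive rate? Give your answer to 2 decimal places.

lx·mx by age: 0, 0.693, 1.746, 2.112, 0.95, 2.79, 1.656, 0.924, 0.03
R0 = Σ lx·mx = 10.901 → 10.90

10.90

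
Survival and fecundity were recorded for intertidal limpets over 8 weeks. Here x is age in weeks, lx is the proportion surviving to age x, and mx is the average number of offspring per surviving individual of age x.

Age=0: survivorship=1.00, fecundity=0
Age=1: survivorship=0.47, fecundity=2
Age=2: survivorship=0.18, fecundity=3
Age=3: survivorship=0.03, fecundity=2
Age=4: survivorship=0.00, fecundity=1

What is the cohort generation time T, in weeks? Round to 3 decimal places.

1.429

lx·mx: 0, 0.94, 0.54, 0.06, 0 → R0 = 1.54
x·lx·mx: 0, 0.94, 1.08, 0.18, 0 → Σ = 2.2
T = 2.2 / 1.54 = 1.428571… → 1.429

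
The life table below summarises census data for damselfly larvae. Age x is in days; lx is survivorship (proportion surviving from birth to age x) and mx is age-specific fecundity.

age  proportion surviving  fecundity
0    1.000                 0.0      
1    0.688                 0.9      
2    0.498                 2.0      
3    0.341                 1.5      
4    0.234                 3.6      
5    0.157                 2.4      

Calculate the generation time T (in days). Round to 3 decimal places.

2.809

lx·mx: 0, 0.6192, 0.996, 0.5115, 0.8424, 0.3768 → R0 = 3.3459
x·lx·mx: 0, 0.6192, 1.992, 1.5345, 3.3696, 1.884 → Σ = 9.3993
T = 9.3993 / 3.3459 = 2.809199… → 2.809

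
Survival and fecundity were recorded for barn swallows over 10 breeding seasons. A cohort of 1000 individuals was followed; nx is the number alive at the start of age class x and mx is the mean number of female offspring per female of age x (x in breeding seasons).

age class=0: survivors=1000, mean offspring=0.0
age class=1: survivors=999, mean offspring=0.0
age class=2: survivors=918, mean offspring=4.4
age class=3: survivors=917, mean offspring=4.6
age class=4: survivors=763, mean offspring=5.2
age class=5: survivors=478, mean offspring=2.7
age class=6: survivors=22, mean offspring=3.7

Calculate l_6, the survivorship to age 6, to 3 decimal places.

l_6 = n_6/n_0 = 22/1000 = 0.022 → 0.022

0.022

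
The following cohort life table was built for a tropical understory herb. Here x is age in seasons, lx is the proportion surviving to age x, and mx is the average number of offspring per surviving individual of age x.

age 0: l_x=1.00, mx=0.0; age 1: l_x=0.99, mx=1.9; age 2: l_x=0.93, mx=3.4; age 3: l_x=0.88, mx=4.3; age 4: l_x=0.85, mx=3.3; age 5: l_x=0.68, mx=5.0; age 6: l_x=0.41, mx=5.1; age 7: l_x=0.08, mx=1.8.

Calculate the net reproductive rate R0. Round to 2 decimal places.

17.27

lx·mx by age: 0, 1.881, 3.162, 3.784, 2.805, 3.4, 2.091, 0.144
R0 = Σ lx·mx = 17.267 → 17.27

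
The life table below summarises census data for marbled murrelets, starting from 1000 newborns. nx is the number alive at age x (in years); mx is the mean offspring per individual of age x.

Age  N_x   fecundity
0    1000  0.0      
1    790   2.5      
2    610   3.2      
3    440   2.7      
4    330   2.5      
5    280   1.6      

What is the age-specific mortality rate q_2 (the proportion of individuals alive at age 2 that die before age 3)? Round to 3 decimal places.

0.279

lx = nx/n0 = nx/1000: 1, 0.79, 0.61, 0.44, 0.33, 0.28
q_2 = (l_2 − l_3) / l_2 = (0.61 − 0.44) / 0.61
     = 0.17 / 0.61 = 0.278689… → 0.279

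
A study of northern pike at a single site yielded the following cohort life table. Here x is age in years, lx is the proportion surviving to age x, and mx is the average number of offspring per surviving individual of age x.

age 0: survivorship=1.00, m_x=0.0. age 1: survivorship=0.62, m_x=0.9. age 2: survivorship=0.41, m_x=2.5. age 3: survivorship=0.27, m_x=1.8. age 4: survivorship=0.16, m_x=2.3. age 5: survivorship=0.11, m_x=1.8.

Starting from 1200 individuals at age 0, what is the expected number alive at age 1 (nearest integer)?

Expected survivors = N0 · l_1 = 1200 × 0.62 = 744 → 744

744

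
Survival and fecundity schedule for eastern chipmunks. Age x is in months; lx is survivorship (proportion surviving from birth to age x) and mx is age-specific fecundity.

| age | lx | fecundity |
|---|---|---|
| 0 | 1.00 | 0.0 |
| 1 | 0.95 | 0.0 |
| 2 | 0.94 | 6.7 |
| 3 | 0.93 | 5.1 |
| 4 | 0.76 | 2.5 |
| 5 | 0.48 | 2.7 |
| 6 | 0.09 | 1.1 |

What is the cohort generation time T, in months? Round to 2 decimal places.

2.89

lx·mx: 0, 0, 6.298, 4.743, 1.9, 1.296, 0.099 → R0 = 14.336
x·lx·mx: 0, 0, 12.596, 14.229, 7.6, 6.48, 0.594 → Σ = 41.499
T = 41.499 / 14.336 = 2.894741… → 2.89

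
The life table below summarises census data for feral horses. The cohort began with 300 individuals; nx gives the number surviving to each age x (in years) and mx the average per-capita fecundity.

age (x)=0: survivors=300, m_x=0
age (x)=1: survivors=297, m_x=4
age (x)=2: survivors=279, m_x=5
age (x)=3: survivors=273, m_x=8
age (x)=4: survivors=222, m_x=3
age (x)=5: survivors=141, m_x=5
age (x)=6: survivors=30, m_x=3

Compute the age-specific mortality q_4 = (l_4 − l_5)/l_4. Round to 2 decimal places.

0.36

lx = nx/n0 = nx/300: 1, 0.99, 0.93, 0.91, 0.74, 0.47, 0.1
q_4 = (l_4 − l_5) / l_4 = (0.74 − 0.47) / 0.74
     = 0.27 / 0.74 = 0.364865… → 0.36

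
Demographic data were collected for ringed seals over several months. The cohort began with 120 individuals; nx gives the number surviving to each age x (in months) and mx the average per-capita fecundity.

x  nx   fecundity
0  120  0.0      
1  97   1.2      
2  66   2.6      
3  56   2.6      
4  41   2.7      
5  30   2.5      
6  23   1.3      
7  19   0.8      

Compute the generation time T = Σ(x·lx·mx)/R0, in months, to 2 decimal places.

lx = nx/n0 = nx/120: 1, 0.80833…, 0.55, 0.46667…, 0.34167…, 0.25, 0.19167…, 0.15833…
lx·mx: 0, 0.97…, 1.43, 1.213333…, 0.9225…, 0.625, 0.249167…, 0.126667… → R0 = 5.536667…
x·lx·mx: 0, 0.97…, 2.86, 3.64…, 3.69…, 3.125, 1.495…, 0.886667… → Σ = 16.666667…
T = 16.666667… / 5.536667… = 3.010235… → 3.01

3.01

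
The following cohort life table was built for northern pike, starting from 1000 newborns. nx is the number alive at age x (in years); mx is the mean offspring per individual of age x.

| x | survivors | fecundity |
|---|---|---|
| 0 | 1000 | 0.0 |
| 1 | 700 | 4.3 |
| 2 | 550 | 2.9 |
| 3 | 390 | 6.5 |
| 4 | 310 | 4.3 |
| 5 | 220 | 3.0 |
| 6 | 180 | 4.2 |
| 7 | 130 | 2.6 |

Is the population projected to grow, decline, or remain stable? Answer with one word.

lx = nx/n0 = nx/1000: 1, 0.7, 0.55, 0.39, 0.31, 0.22, 0.18, 0.13
R0 = Σ lx·mx = 0 + 3.01 + 1.595 + 2.535 + 1.333 + 0.66 + 0.756 + 0.338 = 10.227
R0 > 1, so the population is growing.

growing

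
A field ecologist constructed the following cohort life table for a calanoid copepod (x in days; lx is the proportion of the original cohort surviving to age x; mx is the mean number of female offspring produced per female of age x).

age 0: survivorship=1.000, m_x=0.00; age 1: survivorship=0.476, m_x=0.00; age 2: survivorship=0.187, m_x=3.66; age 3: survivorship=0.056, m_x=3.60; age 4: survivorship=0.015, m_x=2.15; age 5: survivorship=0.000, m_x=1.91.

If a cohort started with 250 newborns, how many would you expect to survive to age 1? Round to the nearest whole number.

Expected survivors = N0 · l_1 = 250 × 0.476 = 119 → 119

119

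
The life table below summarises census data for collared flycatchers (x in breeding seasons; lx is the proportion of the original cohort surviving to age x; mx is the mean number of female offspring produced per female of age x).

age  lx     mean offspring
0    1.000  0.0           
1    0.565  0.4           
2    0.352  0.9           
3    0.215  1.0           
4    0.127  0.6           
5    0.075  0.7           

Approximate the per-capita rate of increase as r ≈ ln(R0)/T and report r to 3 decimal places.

R0 = Σ lx·mx = 0 + 0.226 + 0.3168 + 0.215 + 0.0762 + 0.0525 = 0.8865
Σ x·lx·mx = 2.0719; T = 2.0719/0.8865 = 2.33717…
r ≈ ln(R0)/T = ln(0.8865)/2.33717… = -0.05155… → -0.052

-0.052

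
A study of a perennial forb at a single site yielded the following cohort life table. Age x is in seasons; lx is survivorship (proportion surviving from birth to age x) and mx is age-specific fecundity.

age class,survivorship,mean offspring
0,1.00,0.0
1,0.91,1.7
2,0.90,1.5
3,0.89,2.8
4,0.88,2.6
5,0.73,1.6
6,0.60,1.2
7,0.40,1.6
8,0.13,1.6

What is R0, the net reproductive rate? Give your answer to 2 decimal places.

lx·mx by age: 0, 1.547, 1.35, 2.492, 2.288, 1.168, 0.72, 0.64, 0.208
R0 = Σ lx·mx = 10.413 → 10.41

10.41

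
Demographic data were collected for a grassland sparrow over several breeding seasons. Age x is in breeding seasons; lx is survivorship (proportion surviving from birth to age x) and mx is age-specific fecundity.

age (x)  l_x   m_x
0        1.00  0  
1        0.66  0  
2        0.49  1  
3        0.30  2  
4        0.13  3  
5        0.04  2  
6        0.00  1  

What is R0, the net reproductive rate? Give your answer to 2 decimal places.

1.56

lx·mx by age: 0, 0, 0.49, 0.6, 0.39, 0.08, 0
R0 = Σ lx·mx = 1.56 → 1.56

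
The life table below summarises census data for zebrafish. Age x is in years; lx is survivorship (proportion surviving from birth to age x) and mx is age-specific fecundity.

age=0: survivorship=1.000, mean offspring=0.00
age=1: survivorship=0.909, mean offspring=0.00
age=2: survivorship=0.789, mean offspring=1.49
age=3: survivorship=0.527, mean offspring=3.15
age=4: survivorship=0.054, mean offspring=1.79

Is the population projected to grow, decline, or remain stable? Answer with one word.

growing

R0 = Σ lx·mx = 0 + 0 + 1.17561 + 1.66005 + 0.09666 = 2.93232
R0 > 1, so the population is growing.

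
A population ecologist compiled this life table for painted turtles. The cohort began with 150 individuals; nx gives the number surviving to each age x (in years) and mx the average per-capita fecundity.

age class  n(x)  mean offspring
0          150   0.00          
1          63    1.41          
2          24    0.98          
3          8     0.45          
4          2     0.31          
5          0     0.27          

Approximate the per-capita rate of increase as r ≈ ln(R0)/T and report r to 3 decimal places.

lx = nx/n0 = nx/150: 1, 0.42, 0.16, 0.05333…, 0.01333…, 0
R0 = Σ lx·mx = 0 + 0.5922 + 0.1568 + 0.024… + 0.00413… + 0 = 0.777133…
Σ x·lx·mx = 0.994333…; T = 0.994333…/0.777133… = 1.27949…
r ≈ ln(R0)/T = ln(0.777133…)/1.27949… = -0.19707… → -0.197

-0.197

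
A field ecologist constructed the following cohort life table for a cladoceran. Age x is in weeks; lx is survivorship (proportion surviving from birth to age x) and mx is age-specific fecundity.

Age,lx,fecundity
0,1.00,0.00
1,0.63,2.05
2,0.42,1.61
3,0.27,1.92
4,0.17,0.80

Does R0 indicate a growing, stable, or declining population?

R0 = Σ lx·mx = 0 + 1.2915 + 0.6762 + 0.5184 + 0.136 = 2.6221
R0 > 1, so the population is growing.

growing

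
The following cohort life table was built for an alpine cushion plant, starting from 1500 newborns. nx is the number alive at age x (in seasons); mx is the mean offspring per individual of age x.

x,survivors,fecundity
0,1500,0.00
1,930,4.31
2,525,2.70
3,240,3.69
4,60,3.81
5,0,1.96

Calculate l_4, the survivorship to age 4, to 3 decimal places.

l_4 = n_4/n_0 = 60/1500 = 0.04 → 0.040

0.040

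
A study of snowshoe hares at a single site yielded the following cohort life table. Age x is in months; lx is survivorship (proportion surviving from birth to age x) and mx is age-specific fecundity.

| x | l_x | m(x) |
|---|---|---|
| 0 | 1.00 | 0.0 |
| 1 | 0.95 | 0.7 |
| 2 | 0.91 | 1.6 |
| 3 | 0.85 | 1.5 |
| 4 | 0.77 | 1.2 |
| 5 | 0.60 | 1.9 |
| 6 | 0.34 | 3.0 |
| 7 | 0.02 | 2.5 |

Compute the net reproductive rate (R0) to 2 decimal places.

lx·mx by age: 0, 0.665, 1.456, 1.275, 0.924, 1.14, 1.02, 0.05
R0 = Σ lx·mx = 6.53 → 6.53

6.53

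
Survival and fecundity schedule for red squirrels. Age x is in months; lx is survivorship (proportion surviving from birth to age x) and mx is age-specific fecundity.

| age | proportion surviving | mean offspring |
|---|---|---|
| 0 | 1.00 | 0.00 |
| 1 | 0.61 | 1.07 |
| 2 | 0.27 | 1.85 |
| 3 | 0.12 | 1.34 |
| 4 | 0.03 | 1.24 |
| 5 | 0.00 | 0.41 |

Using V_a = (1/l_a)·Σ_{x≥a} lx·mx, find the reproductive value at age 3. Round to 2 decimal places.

1.65

lx·mx for x ≥ 3: 0.1608, 0.0372, 0 → sum = 0.198
V_3 = 0.198 / l_3 = 0.198 / 0.12 = 1.65 → 1.65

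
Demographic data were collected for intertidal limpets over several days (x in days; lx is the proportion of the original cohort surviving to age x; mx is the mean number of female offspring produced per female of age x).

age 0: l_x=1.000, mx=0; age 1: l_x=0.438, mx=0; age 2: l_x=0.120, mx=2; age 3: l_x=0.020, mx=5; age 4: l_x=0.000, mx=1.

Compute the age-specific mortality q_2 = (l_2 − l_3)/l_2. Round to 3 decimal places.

q_2 = (l_2 − l_3) / l_2 = (0.12 − 0.02) / 0.12
     = 0.1 / 0.12 = 0.833333… → 0.833

0.833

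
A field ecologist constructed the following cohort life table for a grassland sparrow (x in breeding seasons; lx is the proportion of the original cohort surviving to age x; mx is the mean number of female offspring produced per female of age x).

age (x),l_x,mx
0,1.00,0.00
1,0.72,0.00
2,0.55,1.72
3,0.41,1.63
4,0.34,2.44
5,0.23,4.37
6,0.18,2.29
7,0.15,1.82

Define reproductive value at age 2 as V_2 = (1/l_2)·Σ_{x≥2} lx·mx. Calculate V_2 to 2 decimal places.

lx·mx for x ≥ 2: 0.946, 0.6683, 0.8296, 1.0051, 0.4122, 0.273 → sum = 4.1342
V_2 = 4.1342 / l_2 = 4.1342 / 0.55 = 7.516727… → 7.52

7.52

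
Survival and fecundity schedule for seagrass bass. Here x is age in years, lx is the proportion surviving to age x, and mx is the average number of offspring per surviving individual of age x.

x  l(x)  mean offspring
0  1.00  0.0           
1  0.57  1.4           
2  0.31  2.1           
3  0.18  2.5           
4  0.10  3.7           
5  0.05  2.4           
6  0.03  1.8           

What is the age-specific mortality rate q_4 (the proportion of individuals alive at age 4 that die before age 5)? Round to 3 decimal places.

0.500

q_4 = (l_4 − l_5) / l_4 = (0.1 − 0.05) / 0.1
     = 0.05 / 0.1 = 0.5 → 0.500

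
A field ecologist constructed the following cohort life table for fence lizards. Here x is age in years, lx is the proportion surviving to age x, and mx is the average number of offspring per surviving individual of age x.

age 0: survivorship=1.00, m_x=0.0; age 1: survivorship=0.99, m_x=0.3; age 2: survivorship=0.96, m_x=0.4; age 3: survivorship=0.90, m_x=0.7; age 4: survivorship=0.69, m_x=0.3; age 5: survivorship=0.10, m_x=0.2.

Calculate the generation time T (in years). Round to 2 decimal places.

2.52

lx·mx: 0, 0.297, 0.384, 0.63, 0.207, 0.02 → R0 = 1.538
x·lx·mx: 0, 0.297, 0.768, 1.89, 0.828, 0.1 → Σ = 3.883
T = 3.883 / 1.538 = 2.524707… → 2.52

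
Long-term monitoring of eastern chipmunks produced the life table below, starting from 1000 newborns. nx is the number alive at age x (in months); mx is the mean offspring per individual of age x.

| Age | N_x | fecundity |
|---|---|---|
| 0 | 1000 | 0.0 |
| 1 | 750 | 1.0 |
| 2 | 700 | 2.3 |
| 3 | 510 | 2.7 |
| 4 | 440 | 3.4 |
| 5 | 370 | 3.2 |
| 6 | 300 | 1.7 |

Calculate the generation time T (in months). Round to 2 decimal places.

lx = nx/n0 = nx/1000: 1, 0.75, 0.7, 0.51, 0.44, 0.37, 0.3
lx·mx: 0, 0.75, 1.61, 1.377, 1.496, 1.184, 0.51 → R0 = 6.927
x·lx·mx: 0, 0.75, 3.22, 4.131, 5.984, 5.92, 3.06 → Σ = 23.065
T = 23.065 / 6.927 = 3.329724… → 3.33

3.33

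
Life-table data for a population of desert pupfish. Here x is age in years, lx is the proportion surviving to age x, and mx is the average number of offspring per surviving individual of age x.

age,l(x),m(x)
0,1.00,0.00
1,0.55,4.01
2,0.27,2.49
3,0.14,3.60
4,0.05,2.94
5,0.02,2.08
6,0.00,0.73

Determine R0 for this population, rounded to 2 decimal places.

lx·mx by age: 0, 2.2055, 0.6723, 0.504, 0.147, 0.0416, 0
R0 = Σ lx·mx = 3.5704 → 3.57

3.57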